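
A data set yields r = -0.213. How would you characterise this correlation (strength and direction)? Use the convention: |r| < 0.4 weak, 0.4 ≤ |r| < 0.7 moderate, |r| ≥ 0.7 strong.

weak negative

r = -0.213 < 0 so the relationship is negative.
|r| = 0.213, which falls in the weak range.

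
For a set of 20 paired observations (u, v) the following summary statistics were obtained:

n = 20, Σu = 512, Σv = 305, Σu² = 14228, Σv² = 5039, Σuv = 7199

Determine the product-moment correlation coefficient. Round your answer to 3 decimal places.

-0.924

r = (nΣuv − ΣuΣv) / √[(nΣu² − (Σu)²)(nΣv² − (Σv)²)]
Numerator: 20×7199 − 512×305 = -12180
Denominator: √[(284560 − 262144)(100780 − 93025)] = √[22416 × 7755] = 13184.6911
r = -12180 / 13184.6911 ≈ -0.924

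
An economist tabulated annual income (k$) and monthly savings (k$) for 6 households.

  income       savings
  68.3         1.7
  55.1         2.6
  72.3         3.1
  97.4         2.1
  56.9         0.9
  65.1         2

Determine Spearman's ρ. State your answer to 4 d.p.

Rank income: 4, 1, 5, 6, 2, 3
Rank savings: 2, 5, 6, 4, 1, 3
d = rank(income) − rank(savings): 2, -4, -1, 2, 1, 0; Σd² = 26
ρ = 1 − 6Σd² / [n(n²−1)] = 1 − 6×26 / (6×35) = 1 − 156/210 ≈ 0.2571

0.2571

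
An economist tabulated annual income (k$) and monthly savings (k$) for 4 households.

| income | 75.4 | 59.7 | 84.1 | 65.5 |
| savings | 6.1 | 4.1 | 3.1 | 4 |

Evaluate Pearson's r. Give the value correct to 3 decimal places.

-0.095

n = 4, Σx = 284.7, Σy = 17.3, Σx² = 20612.31, Σy² = 79.63, Σxy = 1227.42
nΣxy − ΣxΣy = 4909.68 − 4925.31 = -15.63
nΣx² − (Σx)² = 82449.24 − 81054.09 = 1395.15; nΣy² − (Σy)² = 318.52 − 299.29 = 19.23
r = -15.63 / √(1395.15 × 19.23) = -15.63 / 163.7948 ≈ -0.095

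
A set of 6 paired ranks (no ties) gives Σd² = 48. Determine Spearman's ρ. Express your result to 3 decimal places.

-0.371

ρ = 1 − 6Σd² / [n(n²−1)] = 1 − 6×48 / (6×35)
  = 1 − 288/210 = 1 − 1.3714 ≈ -0.371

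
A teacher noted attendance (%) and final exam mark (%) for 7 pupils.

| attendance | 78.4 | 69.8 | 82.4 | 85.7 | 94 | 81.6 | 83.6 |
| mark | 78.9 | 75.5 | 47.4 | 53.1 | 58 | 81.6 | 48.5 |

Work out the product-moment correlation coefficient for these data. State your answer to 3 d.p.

-0.525

n = 7, Σx = 575.5, Σy = 443, Σx² = 47636.37, Σy² = 29366.64, Σxy = 36077.25
nΣxy − ΣxΣy = 252540.75 − 254946.5 = -2405.75
nΣx² − (Σx)² = 333454.59 − 331200.25 = 2254.34; nΣy² − (Σy)² = 205566.48 − 196249 = 9317.48
r = -2405.75 / √(2254.34 × 9317.48) = -2405.75 / 4583.0959 ≈ -0.525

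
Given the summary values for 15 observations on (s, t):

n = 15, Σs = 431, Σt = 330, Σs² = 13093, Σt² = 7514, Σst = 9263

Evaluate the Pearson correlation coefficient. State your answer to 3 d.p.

-0.516

r = (nΣst − ΣsΣt) / √[(nΣs² − (Σs)²)(nΣt² − (Σt)²)]
Numerator: 15×9263 − 431×330 = -3285
Denominator: √[(196395 − 185761)(112710 − 108900)] = √[10634 × 3810] = 6365.1819
r = -3285 / 6365.1819 ≈ -0.516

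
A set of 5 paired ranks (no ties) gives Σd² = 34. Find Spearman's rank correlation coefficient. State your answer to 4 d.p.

-0.7000

ρ = 1 − 6Σd² / [n(n²−1)] = 1 − 6×34 / (5×24)
  = 1 − 204/120 = 1 − 1.70000 ≈ -0.7000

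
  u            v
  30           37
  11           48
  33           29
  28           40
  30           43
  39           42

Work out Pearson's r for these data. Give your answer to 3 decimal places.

-0.558

n = 6, Σu = 171, Σv = 239, Σu² = 5315, Σv² = 9727, Σuv = 6643
nΣuv − ΣuΣv = 39858 − 40869 = -1011
nΣu² − (Σu)² = 31890 − 29241 = 2649; nΣv² − (Σv)² = 58362 − 57121 = 1241
r = -1011 / √(2649 × 1241) = -1011 / 1813.1213 ≈ -0.558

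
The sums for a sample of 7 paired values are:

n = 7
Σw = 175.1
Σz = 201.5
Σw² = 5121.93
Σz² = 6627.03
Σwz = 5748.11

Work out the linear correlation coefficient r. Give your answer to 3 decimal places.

r = (nΣwz − ΣwΣz) / √[(nΣw² − (Σw)²)(nΣz² − (Σz)²)]
Numerator: 7×5748.11 − 175.1×201.5 = 4954.12
Denominator: √[(35853.51 − 30660.01)(46389.21 − 40602.25)] = √[5193.5 × 5786.96] = 5482.2055
r = 4954.12 / 5482.2055 ≈ 0.904

0.904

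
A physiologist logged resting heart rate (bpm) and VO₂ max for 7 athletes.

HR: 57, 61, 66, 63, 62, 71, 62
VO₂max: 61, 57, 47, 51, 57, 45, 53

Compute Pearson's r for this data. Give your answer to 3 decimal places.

-0.937

n = 7, Σx = 442, Σy = 371, Σx² = 28024, Σy² = 19863, Σxy = 23284
nΣxy − ΣxΣy = 162988 − 163982 = -994
nΣx² − (Σx)² = 196168 − 195364 = 804; nΣy² − (Σy)² = 139041 − 137641 = 1400
r = -994 / √(804 × 1400) = -994 / 1060.9430 ≈ -0.937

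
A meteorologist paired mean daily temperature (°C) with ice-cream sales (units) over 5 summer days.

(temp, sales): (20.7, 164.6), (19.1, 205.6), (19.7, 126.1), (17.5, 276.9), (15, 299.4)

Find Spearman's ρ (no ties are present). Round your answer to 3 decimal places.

-0.900

Rank temp: 5, 3, 4, 2, 1
Rank sales: 2, 3, 1, 4, 5
d = rank(temp) − rank(sales): 3, 0, 3, -2, -4; Σd² = 38
ρ = 1 − 6Σd² / [n(n²−1)] = 1 − 6×38 / (5×24) = 1 − 228/120 ≈ -0.900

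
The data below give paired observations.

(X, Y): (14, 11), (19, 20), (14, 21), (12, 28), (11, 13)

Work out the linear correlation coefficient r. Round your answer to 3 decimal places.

0.060

n = 5, ΣX = 70, ΣY = 93, ΣX² = 1018, ΣY² = 1915, ΣXY = 1307
nΣXY − ΣXΣY = 6535 − 6510 = 25
nΣX² − (ΣX)² = 5090 − 4900 = 190; nΣY² − (ΣY)² = 9575 − 8649 = 926
r = 25 / √(190 × 926) = 25 / 419.4520 ≈ 0.060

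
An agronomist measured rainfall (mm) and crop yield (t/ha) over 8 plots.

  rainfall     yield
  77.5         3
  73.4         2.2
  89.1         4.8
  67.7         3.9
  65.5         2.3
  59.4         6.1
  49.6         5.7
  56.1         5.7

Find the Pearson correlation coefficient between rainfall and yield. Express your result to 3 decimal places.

n = 8, Σx = 538.3, Σy = 33.7, Σx² = 37341.89, Σy² = 159.57, Σxy = 2201.17
nΣxy − ΣxΣy = 17609.36 − 18140.71 = -531.35
nΣx² − (Σx)² = 298735.12 − 289766.89 = 8968.23; nΣy² − (Σy)² = 1276.56 − 1135.69 = 140.87
r = -531.35 / √(8968.23 × 140.87) = -531.35 / 1123.9905 ≈ -0.473

-0.473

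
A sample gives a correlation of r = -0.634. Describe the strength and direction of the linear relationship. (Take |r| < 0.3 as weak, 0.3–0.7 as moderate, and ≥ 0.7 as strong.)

r = -0.634 < 0 so the relationship is negative.
|r| = 0.634, which falls in the moderate range.

moderate negative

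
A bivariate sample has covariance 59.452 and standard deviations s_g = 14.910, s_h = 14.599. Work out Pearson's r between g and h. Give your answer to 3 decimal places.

0.273

r = Cov(g,h) / (s_g · s_h) = 59.452 / (14.910 × 14.599)
  = 59.452 / 217.6711 ≈ 0.273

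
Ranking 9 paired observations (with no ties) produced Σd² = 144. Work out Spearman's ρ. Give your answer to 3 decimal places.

ρ = 1 − 6Σd² / [n(n²−1)] = 1 − 6×144 / (9×80)
  = 1 − 864/720 = 1 − 1.2000 ≈ -0.200

-0.200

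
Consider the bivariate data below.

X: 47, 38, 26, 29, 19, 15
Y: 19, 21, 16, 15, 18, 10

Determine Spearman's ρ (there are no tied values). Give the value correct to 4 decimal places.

Rank X: 6, 5, 3, 4, 2, 1
Rank Y: 5, 6, 3, 2, 4, 1
d = rank(X) − rank(Y): 1, -1, 0, 2, -2, 0; Σd² = 10
ρ = 1 − 6Σd² / [n(n²−1)] = 1 − 6×10 / (6×35) = 1 − 60/210 ≈ 0.7143

0.7143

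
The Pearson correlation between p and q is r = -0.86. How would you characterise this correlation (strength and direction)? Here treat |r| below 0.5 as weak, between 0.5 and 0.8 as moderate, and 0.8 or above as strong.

strong negative

r = -0.86 < 0 so the relationship is negative.
|r| = 0.86, which falls in the strong range.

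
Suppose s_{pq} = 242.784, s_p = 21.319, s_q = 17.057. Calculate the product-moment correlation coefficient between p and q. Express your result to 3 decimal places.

0.668

r = Cov(p,q) / (s_p · s_q) = 242.784 / (21.319 × 17.057)
  = 242.784 / 363.6382 ≈ 0.668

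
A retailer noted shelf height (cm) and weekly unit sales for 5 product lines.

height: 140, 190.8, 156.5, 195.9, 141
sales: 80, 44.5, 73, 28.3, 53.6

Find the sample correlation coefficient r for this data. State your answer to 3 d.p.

-0.813

n = 5, Σx = 824.2, Σy = 279.4, Σx² = 138754.7, Σy² = 17383.1, Σxy = 44216.67
nΣxy − ΣxΣy = 221083.35 − 230281.48 = -9198.13
nΣx² − (Σx)² = 693773.5 − 679305.64 = 14467.86; nΣy² − (Σy)² = 86915.5 − 78064.36 = 8851.14
r = -9198.13 / √(14467.86 × 8851.14) = -9198.13 / 11316.2297 ≈ -0.813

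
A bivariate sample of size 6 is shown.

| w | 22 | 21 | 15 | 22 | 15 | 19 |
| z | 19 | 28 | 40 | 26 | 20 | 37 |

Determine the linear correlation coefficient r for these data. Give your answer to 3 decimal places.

n = 6, Σw = 114, Σz = 170, Σw² = 2220, Σz² = 5190, Σwz = 3181
nΣwz − ΣwΣz = 19086 − 19380 = -294
nΣw² − (Σw)² = 13320 − 12996 = 324; nΣz² − (Σz)² = 31140 − 28900 = 2240
r = -294 / √(324 × 2240) = -294 / 851.9155 ≈ -0.345

-0.345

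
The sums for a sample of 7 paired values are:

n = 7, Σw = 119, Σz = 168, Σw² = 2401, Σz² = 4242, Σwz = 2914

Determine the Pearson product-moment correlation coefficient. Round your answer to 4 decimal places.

0.2059

r = (nΣwz − ΣwΣz) / √[(nΣw² − (Σw)²)(nΣz² − (Σz)²)]
Numerator: 7×2914 − 119×168 = 406
Denominator: √[(16807 − 14161)(29694 − 28224)] = √[2646 × 1470] = 1972.2120
r = 406 / 1972.2120 ≈ 0.2059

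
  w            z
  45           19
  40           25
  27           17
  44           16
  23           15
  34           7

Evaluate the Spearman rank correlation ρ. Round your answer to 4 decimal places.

0.4857

Rank w: 6, 4, 2, 5, 1, 3
Rank z: 5, 6, 4, 3, 2, 1
d = rank(w) − rank(z): 1, -2, -2, 2, -1, 2; Σd² = 18
ρ = 1 − 6Σd² / [n(n²−1)] = 1 − 6×18 / (6×35) = 1 − 108/210 ≈ 0.4857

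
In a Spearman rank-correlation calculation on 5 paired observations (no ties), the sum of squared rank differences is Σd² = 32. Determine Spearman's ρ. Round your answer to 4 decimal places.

-0.6000

ρ = 1 − 6Σd² / [n(n²−1)] = 1 − 6×32 / (5×24)
  = 1 − 192/120 = 1 − 1.60000 ≈ -0.6000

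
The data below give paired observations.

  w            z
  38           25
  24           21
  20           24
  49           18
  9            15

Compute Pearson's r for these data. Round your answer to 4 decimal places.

0.2570

n = 5, Σw = 140, Σz = 103, Σw² = 4902, Σz² = 2191, Σwz = 2951
nΣwz − ΣwΣz = 14755 − 14420 = 335
nΣw² − (Σw)² = 24510 − 19600 = 4910; nΣz² − (Σz)² = 10955 − 10609 = 346
r = 335 / √(4910 × 346) = 335 / 1303.4032 ≈ 0.2570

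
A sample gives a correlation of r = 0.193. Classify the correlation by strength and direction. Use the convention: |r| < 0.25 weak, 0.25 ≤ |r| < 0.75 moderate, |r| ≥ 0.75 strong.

r = 0.193 > 0 so the relationship is positive.
|r| = 0.193, which falls in the weak range.

weak positive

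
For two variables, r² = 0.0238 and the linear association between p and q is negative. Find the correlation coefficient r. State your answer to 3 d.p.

-0.154

|r| = √0.0238 = 0.154
The association is negative, so r = −0.154.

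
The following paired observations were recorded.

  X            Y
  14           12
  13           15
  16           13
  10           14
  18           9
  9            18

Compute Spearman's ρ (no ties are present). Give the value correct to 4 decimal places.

-0.8857

Rank X: 4, 3, 5, 2, 6, 1
Rank Y: 2, 5, 3, 4, 1, 6
d = rank(X) − rank(Y): 2, -2, 2, -2, 5, -5; Σd² = 66
ρ = 1 − 6Σd² / [n(n²−1)] = 1 − 6×66 / (6×35) = 1 − 396/210 ≈ -0.8857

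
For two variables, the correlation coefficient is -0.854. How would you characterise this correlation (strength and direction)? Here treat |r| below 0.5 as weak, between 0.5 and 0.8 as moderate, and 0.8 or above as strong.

r = -0.854 < 0 so the relationship is negative.
|r| = 0.854, which falls in the strong range.

strong negative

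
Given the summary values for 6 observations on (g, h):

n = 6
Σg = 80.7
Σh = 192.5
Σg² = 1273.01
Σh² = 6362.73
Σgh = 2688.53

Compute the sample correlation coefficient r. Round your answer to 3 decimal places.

0.531

r = (nΣgh − ΣgΣh) / √[(nΣg² − (Σg)²)(nΣh² − (Σh)²)]
Numerator: 6×2688.53 − 80.7×192.5 = 596.43
Denominator: √[(7638.06 − 6512.49)(38176.38 − 37056.25)] = √[1125.57 × 1120.13] = 1122.8467
r = 596.43 / 1122.8467 ≈ 0.531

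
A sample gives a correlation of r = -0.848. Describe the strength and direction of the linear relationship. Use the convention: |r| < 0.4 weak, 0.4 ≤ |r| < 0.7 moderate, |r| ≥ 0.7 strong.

r = -0.848 < 0 so the relationship is negative.
|r| = 0.848, which falls in the strong range.

strong negative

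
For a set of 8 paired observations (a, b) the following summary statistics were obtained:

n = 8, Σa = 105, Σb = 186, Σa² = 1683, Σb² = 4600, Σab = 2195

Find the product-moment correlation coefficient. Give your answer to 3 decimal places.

-0.850

r = (nΣab − ΣaΣb) / √[(nΣa² − (Σa)²)(nΣb² − (Σb)²)]
Numerator: 8×2195 − 105×186 = -1970
Denominator: √[(13464 − 11025)(36800 − 34596)] = √[2439 × 2204] = 2318.5245
r = -1970 / 2318.5245 ≈ -0.850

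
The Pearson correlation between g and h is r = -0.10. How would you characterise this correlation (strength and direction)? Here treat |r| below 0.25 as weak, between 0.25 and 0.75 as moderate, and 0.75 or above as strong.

r = -0.10 < 0 so the relationship is negative.
|r| = 0.10, which falls in the weak range.

weak negative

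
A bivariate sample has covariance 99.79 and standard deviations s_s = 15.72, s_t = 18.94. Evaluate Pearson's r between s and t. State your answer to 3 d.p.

r = Cov(s,t) / (s_s · s_t) = 99.79 / (15.72 × 18.94)
  = 99.79 / 297.7368 ≈ 0.335

0.335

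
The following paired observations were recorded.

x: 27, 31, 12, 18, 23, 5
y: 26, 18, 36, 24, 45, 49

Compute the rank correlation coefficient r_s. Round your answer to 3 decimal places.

Rank x: 5, 6, 2, 3, 4, 1
Rank y: 3, 1, 4, 2, 5, 6
d = rank(x) − rank(y): 2, 5, -2, 1, -1, -5; Σd² = 60
ρ = 1 − 6Σd² / [n(n²−1)] = 1 − 6×60 / (6×35) = 1 − 360/210 ≈ -0.714

-0.714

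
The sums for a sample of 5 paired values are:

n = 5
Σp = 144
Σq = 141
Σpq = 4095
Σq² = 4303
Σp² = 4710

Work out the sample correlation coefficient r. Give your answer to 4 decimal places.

r = (nΣpq − ΣpΣq) / √[(nΣp² − (Σp)²)(nΣq² − (Σq)²)]
Numerator: 5×4095 − 144×141 = 171
Denominator: √[(23550 − 20736)(21515 − 19881)] = √[2814 × 1634] = 2144.3125
r = 171 / 2144.3125 ≈ 0.0797

0.0797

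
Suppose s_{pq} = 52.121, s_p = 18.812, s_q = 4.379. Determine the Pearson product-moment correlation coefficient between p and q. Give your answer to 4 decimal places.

r = Cov(p,q) / (s_p · s_q) = 52.121 / (18.812 × 4.379)
  = 52.121 / 82.3777 ≈ 0.6327

0.6327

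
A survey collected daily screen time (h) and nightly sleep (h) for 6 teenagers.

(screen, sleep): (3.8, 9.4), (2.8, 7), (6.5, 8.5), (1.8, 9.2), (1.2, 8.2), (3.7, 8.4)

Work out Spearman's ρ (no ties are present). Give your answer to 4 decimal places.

Rank screen: 5, 3, 6, 2, 1, 4
Rank sleep: 6, 1, 4, 5, 2, 3
d = rank(screen) − rank(sleep): -1, 2, 2, -3, -1, 1; Σd² = 20
ρ = 1 − 6Σd² / [n(n²−1)] = 1 − 6×20 / (6×35) = 1 − 120/210 ≈ 0.4286

0.4286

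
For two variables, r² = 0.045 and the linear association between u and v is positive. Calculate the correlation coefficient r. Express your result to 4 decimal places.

0.2121

|r| = √0.045 = 0.2121
The association is positive, so r = 0.2121.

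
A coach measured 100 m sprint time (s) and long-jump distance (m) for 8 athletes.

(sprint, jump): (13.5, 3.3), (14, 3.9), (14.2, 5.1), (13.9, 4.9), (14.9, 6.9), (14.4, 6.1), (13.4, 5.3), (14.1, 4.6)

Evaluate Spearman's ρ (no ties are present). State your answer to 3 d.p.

0.571

Rank sprint: 2, 4, 6, 3, 8, 7, 1, 5
Rank jump: 1, 2, 5, 4, 8, 7, 6, 3
d = rank(sprint) − rank(jump): 1, 2, 1, -1, 0, 0, -5, 2; Σd² = 36
ρ = 1 − 6Σd² / [n(n²−1)] = 1 − 6×36 / (8×63) = 1 − 216/504 ≈ 0.571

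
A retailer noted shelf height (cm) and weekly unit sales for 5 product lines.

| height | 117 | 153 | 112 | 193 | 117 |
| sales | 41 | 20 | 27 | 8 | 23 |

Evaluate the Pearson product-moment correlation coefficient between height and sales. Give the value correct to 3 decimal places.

n = 5, Σx = 692, Σy = 119, Σx² = 100580, Σy² = 3403, Σxy = 15116
nΣxy − ΣxΣy = 75580 − 82348 = -6768
nΣx² − (Σx)² = 502900 − 478864 = 24036; nΣy² − (Σy)² = 17015 − 14161 = 2854
r = -6768 / √(24036 × 2854) = -6768 / 8282.4359 ≈ -0.817

-0.817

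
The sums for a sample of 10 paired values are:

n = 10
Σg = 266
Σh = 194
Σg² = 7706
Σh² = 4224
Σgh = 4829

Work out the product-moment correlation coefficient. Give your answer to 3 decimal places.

r = (nΣgh − ΣgΣh) / √[(nΣg² − (Σg)²)(nΣh² − (Σh)²)]
Numerator: 10×4829 − 266×194 = -3314
Denominator: √[(77060 − 70756)(42240 − 37636)] = √[6304 × 4604] = 5387.3571
r = -3314 / 5387.3571 ≈ -0.615

-0.615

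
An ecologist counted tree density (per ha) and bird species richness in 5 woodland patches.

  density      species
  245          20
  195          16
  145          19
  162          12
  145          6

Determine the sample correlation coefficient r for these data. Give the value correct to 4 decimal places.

0.5817

n = 5, Σx = 892, Σy = 73, Σx² = 166344, Σy² = 1197, Σxy = 13589
nΣxy − ΣxΣy = 67945 − 65116 = 2829
nΣx² − (Σx)² = 831720 − 795664 = 36056; nΣy² − (Σy)² = 5985 − 5329 = 656
r = 2829 / √(36056 × 656) = 2829 / 4863.4079 ≈ 0.5817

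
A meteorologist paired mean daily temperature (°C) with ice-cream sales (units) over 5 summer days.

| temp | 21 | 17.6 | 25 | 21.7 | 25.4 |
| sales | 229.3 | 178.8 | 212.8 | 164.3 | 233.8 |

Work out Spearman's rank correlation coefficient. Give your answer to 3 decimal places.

0.500

Rank temp: 2, 1, 4, 3, 5
Rank sales: 4, 2, 3, 1, 5
d = rank(temp) − rank(sales): -2, -1, 1, 2, 0; Σd² = 10
ρ = 1 − 6Σd² / [n(n²−1)] = 1 − 6×10 / (5×24) = 1 − 60/120 ≈ 0.500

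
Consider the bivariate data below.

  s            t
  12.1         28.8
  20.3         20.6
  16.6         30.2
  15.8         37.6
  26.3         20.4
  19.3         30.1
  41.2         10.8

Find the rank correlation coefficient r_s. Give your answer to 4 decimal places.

Rank s: 1, 5, 3, 2, 6, 4, 7
Rank t: 4, 3, 6, 7, 2, 5, 1
d = rank(s) − rank(t): -3, 2, -3, -5, 4, -1, 6; Σd² = 100
ρ = 1 − 6Σd² / [n(n²−1)] = 1 − 6×100 / (7×48) = 1 − 600/336 ≈ -0.7857

-0.7857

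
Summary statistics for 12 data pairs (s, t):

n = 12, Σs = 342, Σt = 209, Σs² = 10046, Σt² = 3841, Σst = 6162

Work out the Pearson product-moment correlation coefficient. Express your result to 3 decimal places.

0.838

r = (nΣst − ΣsΣt) / √[(nΣs² − (Σs)²)(nΣt² − (Σt)²)]
Numerator: 12×6162 − 342×209 = 2466
Denominator: √[(120552 − 116964)(46092 − 43681)] = √[3588 × 2411] = 2941.2018
r = 2466 / 2941.2018 ≈ 0.838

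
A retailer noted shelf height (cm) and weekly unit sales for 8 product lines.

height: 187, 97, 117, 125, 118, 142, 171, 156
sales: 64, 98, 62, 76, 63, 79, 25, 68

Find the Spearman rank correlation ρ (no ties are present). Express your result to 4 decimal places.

Rank height: 8, 1, 2, 4, 3, 5, 7, 6
Rank sales: 4, 8, 2, 6, 3, 7, 1, 5
d = rank(height) − rank(sales): 4, -7, 0, -2, 0, -2, 6, 1; Σd² = 110
ρ = 1 − 6Σd² / [n(n²−1)] = 1 − 6×110 / (8×63) = 1 − 660/504 ≈ -0.3095

-0.3095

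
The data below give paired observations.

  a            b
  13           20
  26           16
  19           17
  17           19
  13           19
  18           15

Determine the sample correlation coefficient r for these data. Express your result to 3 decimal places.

-0.713

n = 6, Σa = 106, Σb = 106, Σa² = 1988, Σb² = 1892, Σab = 1839
nΣab − ΣaΣb = 11034 − 11236 = -202
nΣa² − (Σa)² = 11928 − 11236 = 692; nΣb² − (Σb)² = 11352 − 11236 = 116
r = -202 / √(692 × 116) = -202 / 283.3231 ≈ -0.713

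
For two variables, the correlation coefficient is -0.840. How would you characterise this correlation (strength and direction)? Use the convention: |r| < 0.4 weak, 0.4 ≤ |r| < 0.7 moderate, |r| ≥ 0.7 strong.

r = -0.840 < 0 so the relationship is negative.
|r| = 0.840, which falls in the strong range.

strong negative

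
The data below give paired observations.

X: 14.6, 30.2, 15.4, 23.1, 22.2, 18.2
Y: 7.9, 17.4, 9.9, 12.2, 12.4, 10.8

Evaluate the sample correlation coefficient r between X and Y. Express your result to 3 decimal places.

n = 6, ΣX = 123.7, ΣY = 70.6, ΣX² = 2720.05, ΣY² = 882.42, ΣXY = 1546.94
nΣXY − ΣXΣY = 9281.64 − 8733.22 = 548.42
nΣX² − (ΣX)² = 16320.3 − 15301.69 = 1018.61; nΣY² − (ΣY)² = 5294.52 − 4984.36 = 310.16
r = 548.42 / √(1018.61 × 310.16) = 548.42 / 562.0784 ≈ 0.976

0.976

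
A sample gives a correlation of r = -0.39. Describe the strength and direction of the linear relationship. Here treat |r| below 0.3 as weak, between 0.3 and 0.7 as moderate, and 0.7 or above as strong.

r = -0.39 < 0 so the relationship is negative.
|r| = 0.39, which falls in the moderate range.

moderate negative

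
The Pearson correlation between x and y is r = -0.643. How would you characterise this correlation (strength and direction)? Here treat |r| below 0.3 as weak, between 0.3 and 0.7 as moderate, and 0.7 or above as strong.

r = -0.643 < 0 so the relationship is negative.
|r| = 0.643, which falls in the moderate range.

moderate negative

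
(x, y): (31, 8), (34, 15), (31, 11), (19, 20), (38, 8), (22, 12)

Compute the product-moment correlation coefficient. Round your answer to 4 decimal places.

-0.6691

n = 6, Σx = 175, Σy = 74, Σx² = 5367, Σy² = 1018, Σxy = 2047
nΣxy − ΣxΣy = 12282 − 12950 = -668
nΣx² − (Σx)² = 32202 − 30625 = 1577; nΣy² − (Σy)² = 6108 − 5476 = 632
r = -668 / √(1577 × 632) = -668 / 998.3306 ≈ -0.6691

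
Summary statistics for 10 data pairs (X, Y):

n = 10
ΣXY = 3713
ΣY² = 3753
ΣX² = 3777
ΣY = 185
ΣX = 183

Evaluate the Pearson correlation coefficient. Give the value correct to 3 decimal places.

r = (nΣXY − ΣXΣY) / √[(nΣX² − (ΣX)²)(nΣY² − (ΣY)²)]
Numerator: 10×3713 − 183×185 = 3275
Denominator: √[(37770 − 33489)(37530 − 34225)] = √[4281 × 3305] = 3761.4764
r = 3275 / 3761.4764 ≈ 0.871

0.871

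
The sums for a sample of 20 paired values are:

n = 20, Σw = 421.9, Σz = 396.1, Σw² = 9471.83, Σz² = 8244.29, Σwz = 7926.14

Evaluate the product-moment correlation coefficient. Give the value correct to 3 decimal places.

r = (nΣwz − ΣwΣz) / √[(nΣw² − (Σw)²)(nΣz² − (Σz)²)]
Numerator: 20×7926.14 − 421.9×396.1 = -8591.79
Denominator: √[(189436.6 − 177999.61)(164885.8 − 156895.21)] = √[11436.99 × 7990.59] = 9559.7227
r = -8591.79 / 9559.7227 ≈ -0.899

-0.899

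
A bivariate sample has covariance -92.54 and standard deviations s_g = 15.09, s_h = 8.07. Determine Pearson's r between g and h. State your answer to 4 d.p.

-0.7599

r = Cov(g,h) / (s_g · s_h) = -92.54 / (15.09 × 8.07)
  = -92.54 / 121.7763 ≈ -0.7599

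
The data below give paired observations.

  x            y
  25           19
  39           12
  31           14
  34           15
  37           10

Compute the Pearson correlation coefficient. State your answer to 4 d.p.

-0.8988

n = 5, Σx = 166, Σy = 70, Σx² = 5632, Σy² = 1026, Σxy = 2257
nΣxy − ΣxΣy = 11285 − 11620 = -335
nΣx² − (Σx)² = 28160 − 27556 = 604; nΣy² − (Σy)² = 5130 − 4900 = 230
r = -335 / √(604 × 230) = -335 / 372.7197 ≈ -0.8988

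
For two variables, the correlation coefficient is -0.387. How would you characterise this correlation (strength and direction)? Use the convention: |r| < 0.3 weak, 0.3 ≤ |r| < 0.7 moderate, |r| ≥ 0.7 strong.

r = -0.387 < 0 so the relationship is negative.
|r| = 0.387, which falls in the moderate range.

moderate negative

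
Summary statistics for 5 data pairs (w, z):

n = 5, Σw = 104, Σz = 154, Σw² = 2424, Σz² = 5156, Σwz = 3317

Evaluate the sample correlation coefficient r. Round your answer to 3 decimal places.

r = (nΣwz − ΣwΣz) / √[(nΣw² − (Σw)²)(nΣz² − (Σz)²)]
Numerator: 5×3317 − 104×154 = 569
Denominator: √[(12120 − 10816)(25780 − 23716)] = √[1304 × 2064] = 1640.5658
r = 569 / 1640.5658 ≈ 0.347

0.347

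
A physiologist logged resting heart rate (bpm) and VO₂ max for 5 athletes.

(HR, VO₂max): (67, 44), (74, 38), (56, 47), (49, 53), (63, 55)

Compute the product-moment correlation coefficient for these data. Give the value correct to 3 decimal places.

-0.723

n = 5, Σx = 309, Σy = 237, Σx² = 19471, Σy² = 11423, Σxy = 14454
nΣxy − ΣxΣy = 72270 − 73233 = -963
nΣx² − (Σx)² = 97355 − 95481 = 1874; nΣy² − (Σy)² = 57115 − 56169 = 946
r = -963 / √(1874 × 946) = -963 / 1331.4669 ≈ -0.723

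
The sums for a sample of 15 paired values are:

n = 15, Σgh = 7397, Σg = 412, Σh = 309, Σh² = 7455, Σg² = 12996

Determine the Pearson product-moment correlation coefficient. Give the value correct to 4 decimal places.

r = (nΣgh − ΣgΣh) / √[(nΣg² − (Σg)²)(nΣh² − (Σh)²)]
Numerator: 15×7397 − 412×309 = -16353
Denominator: √[(194940 − 169744)(111825 − 95481)] = √[25196 × 16344] = 20292.9403
r = -16353 / 20292.9403 ≈ -0.8058

-0.8058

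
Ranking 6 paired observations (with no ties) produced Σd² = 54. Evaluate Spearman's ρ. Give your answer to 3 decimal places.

ρ = 1 − 6Σd² / [n(n²−1)] = 1 − 6×54 / (6×35)
  = 1 − 324/210 = 1 − 1.5429 ≈ -0.543

-0.543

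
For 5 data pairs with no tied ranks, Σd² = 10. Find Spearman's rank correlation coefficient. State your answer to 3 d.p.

ρ = 1 − 6Σd² / [n(n²−1)] = 1 − 6×10 / (5×24)
  = 1 − 60/120 = 1 − 0.5000 ≈ 0.500

0.500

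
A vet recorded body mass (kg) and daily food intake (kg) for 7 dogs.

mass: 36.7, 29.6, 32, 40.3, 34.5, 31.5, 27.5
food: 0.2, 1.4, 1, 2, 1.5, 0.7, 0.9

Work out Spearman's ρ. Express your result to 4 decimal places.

Rank mass: 6, 2, 4, 7, 5, 3, 1
Rank food: 1, 5, 4, 7, 6, 2, 3
d = rank(mass) − rank(food): 5, -3, 0, 0, -1, 1, -2; Σd² = 40
ρ = 1 − 6Σd² / [n(n²−1)] = 1 − 6×40 / (7×48) = 1 − 240/336 ≈ 0.2857

0.2857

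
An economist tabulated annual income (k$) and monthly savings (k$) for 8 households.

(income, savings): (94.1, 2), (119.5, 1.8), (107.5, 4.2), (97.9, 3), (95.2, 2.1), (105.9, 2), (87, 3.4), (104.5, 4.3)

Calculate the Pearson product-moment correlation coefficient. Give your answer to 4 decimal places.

n = 8, Σx = 811.6, Σy = 22.8, Σx² = 83042.82, Σy² = 72.34, Σxy = 2305.37
nΣxy − ΣxΣy = 18442.96 − 18504.48 = -61.52
nΣx² − (Σx)² = 664342.56 − 658694.56 = 5648; nΣy² − (Σy)² = 578.72 − 519.84 = 58.88
r = -61.52 / √(5648 × 58.88) = -61.52 / 576.6752 ≈ -0.1067

-0.1067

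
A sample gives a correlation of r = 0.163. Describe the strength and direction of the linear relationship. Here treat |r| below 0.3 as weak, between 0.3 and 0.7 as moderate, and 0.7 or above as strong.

weak positive

r = 0.163 > 0 so the relationship is positive.
|r| = 0.163, which falls in the weak range.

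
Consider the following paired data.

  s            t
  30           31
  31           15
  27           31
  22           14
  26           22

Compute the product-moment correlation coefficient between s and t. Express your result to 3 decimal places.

0.326

n = 5, Σs = 136, Σt = 113, Σs² = 3750, Σt² = 2827, Σst = 3112
nΣst − ΣsΣt = 15560 − 15368 = 192
nΣs² − (Σs)² = 18750 − 18496 = 254; nΣt² − (Σt)² = 14135 − 12769 = 1366
r = 192 / √(254 × 1366) = 192 / 589.0365 ≈ 0.326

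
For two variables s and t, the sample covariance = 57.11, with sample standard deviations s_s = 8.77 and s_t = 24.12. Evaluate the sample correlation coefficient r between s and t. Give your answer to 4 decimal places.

r = Cov(s,t) / (s_s · s_t) = 57.11 / (8.77 × 24.12)
  = 57.11 / 211.5324 ≈ 0.2700

0.2700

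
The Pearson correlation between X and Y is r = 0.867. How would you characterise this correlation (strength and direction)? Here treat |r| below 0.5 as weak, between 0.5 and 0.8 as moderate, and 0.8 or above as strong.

strong positive

r = 0.867 > 0 so the relationship is positive.
|r| = 0.867, which falls in the strong range.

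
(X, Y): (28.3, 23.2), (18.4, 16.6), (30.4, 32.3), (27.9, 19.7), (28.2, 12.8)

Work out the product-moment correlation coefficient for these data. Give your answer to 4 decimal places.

0.4854

n = 5, ΣX = 133.2, ΣY = 104.6, ΣX² = 3637.26, ΣY² = 2409.02, ΣXY = 2854.51
nΣXY − ΣXΣY = 14272.55 − 13932.72 = 339.83
nΣX² − (ΣX)² = 18186.3 − 17742.24 = 444.06; nΣY² − (ΣY)² = 12045.1 − 10941.16 = 1103.94
r = 339.83 / √(444.06 × 1103.94) = 339.83 / 700.1540 ≈ 0.4854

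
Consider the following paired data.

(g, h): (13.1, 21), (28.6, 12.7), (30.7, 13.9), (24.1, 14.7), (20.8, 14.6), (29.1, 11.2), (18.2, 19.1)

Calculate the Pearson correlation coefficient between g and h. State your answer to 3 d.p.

-0.912

n = 7, Σg = 164.6, Σh = 107.2, Σg² = 4123.56, Σh² = 1715, Σgh = 2396.54
nΣgh − ΣgΣh = 16775.78 − 17645.12 = -869.34
nΣg² − (Σg)² = 28864.92 − 27093.16 = 1771.76; nΣh² − (Σh)² = 12005 − 11491.84 = 513.16
r = -869.34 / √(1771.76 × 513.16) = -869.34 / 953.5179 ≈ -0.912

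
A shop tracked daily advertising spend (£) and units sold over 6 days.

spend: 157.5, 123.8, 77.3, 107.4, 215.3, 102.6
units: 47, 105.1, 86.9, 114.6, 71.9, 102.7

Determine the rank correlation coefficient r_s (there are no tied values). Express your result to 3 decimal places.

-0.429

Rank spend: 5, 4, 1, 3, 6, 2
Rank units: 1, 5, 3, 6, 2, 4
d = rank(spend) − rank(units): 4, -1, -2, -3, 4, -2; Σd² = 50
ρ = 1 − 6Σd² / [n(n²−1)] = 1 − 6×50 / (6×35) = 1 − 300/210 ≈ -0.429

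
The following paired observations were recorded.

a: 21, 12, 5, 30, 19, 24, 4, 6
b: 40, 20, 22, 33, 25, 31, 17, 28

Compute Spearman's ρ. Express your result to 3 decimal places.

0.810

Rank a: 6, 4, 2, 8, 5, 7, 1, 3
Rank b: 8, 2, 3, 7, 4, 6, 1, 5
d = rank(a) − rank(b): -2, 2, -1, 1, 1, 1, 0, -2; Σd² = 16
ρ = 1 − 6Σd² / [n(n²−1)] = 1 − 6×16 / (8×63) = 1 − 96/504 ≈ 0.810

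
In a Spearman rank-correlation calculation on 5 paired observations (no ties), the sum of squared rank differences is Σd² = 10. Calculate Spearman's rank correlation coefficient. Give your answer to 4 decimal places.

ρ = 1 − 6Σd² / [n(n²−1)] = 1 − 6×10 / (5×24)
  = 1 − 60/120 = 1 − 0.50000 ≈ 0.5000

0.5000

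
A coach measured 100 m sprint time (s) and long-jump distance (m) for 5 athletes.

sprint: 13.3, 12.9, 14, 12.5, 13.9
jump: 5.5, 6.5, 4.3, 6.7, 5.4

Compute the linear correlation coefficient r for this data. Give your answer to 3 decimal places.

n = 5, Σx = 66.6, Σy = 28.4, Σx² = 888.76, Σy² = 165.04, Σxy = 376.01
nΣxy − ΣxΣy = 1880.05 − 1891.44 = -11.39
nΣx² − (Σx)² = 4443.8 − 4435.56 = 8.24; nΣy² − (Σy)² = 825.2 − 806.56 = 18.64
r = -11.39 / √(8.24 × 18.64) = -11.39 / 12.3933 ≈ -0.919

-0.919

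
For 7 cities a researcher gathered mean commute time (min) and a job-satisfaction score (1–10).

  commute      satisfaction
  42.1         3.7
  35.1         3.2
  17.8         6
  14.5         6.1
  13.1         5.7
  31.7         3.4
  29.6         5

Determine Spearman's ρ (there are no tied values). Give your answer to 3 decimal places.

Rank commute: 7, 6, 3, 2, 1, 5, 4
Rank satisfaction: 3, 1, 6, 7, 5, 2, 4
d = rank(commute) − rank(satisfaction): 4, 5, -3, -5, -4, 3, 0; Σd² = 100
ρ = 1 − 6Σd² / [n(n²−1)] = 1 − 6×100 / (7×48) = 1 − 600/336 ≈ -0.786

-0.786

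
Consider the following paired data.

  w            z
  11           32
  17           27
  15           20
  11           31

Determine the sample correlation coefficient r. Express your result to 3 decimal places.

-0.673

n = 4, Σw = 54, Σz = 110, Σw² = 756, Σz² = 3114, Σwz = 1452
nΣwz − ΣwΣz = 5808 − 5940 = -132
nΣw² − (Σw)² = 3024 − 2916 = 108; nΣz² − (Σz)² = 12456 − 12100 = 356
r = -132 / √(108 × 356) = -132 / 196.0816 ≈ -0.673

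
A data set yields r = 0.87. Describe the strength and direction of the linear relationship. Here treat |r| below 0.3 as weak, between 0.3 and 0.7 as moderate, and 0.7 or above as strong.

strong positive

r = 0.87 > 0 so the relationship is positive.
|r| = 0.87, which falls in the strong range.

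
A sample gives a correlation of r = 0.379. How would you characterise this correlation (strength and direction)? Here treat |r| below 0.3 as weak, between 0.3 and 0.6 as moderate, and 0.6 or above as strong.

moderate positive

r = 0.379 > 0 so the relationship is positive.
|r| = 0.379, which falls in the moderate range.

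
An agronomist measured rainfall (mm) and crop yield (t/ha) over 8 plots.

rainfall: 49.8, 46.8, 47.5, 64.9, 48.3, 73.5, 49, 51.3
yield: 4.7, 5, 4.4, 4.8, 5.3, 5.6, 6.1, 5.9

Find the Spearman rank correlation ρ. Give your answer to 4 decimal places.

0.2857

Rank rainfall: 5, 1, 2, 7, 3, 8, 4, 6
Rank yield: 2, 4, 1, 3, 5, 6, 8, 7
d = rank(rainfall) − rank(yield): 3, -3, 1, 4, -2, 2, -4, -1; Σd² = 60
ρ = 1 − 6Σd² / [n(n²−1)] = 1 − 6×60 / (8×63) = 1 − 360/504 ≈ 0.2857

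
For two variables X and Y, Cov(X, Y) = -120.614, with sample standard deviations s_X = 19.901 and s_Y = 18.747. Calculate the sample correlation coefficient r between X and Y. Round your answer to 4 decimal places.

-0.3233

r = Cov(X,Y) / (s_X · s_Y) = -120.614 / (19.901 × 18.747)
  = -120.614 / 373.0840 ≈ -0.3233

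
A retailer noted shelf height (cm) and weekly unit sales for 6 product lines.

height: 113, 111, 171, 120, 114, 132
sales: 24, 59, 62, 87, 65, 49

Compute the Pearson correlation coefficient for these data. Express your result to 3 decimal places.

0.125

n = 6, Σx = 761, Σy = 346, Σx² = 99151, Σy² = 22096, Σxy = 44181
nΣxy − ΣxΣy = 265086 − 263306 = 1780
nΣx² − (Σx)² = 594906 − 579121 = 15785; nΣy² − (Σy)² = 132576 − 119716 = 12860
r = 1780 / √(15785 × 12860) = 1780 / 14247.6349 ≈ 0.125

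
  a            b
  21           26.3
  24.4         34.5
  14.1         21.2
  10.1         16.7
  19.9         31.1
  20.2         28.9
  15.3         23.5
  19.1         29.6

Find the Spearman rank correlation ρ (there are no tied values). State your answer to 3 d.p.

0.786

Rank a: 7, 8, 2, 1, 5, 6, 3, 4
Rank b: 4, 8, 2, 1, 7, 5, 3, 6
d = rank(a) − rank(b): 3, 0, 0, 0, -2, 1, 0, -2; Σd² = 18
ρ = 1 − 6Σd² / [n(n²−1)] = 1 − 6×18 / (8×63) = 1 − 108/504 ≈ 0.786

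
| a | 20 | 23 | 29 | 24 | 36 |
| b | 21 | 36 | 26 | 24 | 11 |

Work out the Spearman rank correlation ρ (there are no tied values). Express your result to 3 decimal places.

-0.300

Rank a: 1, 2, 4, 3, 5
Rank b: 2, 5, 4, 3, 1
d = rank(a) − rank(b): -1, -3, 0, 0, 4; Σd² = 26
ρ = 1 − 6Σd² / [n(n²−1)] = 1 − 6×26 / (5×24) = 1 − 156/120 ≈ -0.300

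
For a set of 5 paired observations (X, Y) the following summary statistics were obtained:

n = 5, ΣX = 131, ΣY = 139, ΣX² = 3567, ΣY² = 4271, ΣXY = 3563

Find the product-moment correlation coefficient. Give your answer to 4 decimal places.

r = (nΣXY − ΣXΣY) / √[(nΣX² − (ΣX)²)(nΣY² − (ΣY)²)]
Numerator: 5×3563 − 131×139 = -394
Denominator: √[(17835 − 17161)(21355 − 19321)] = √[674 × 2034] = 1170.8612
r = -394 / 1170.8612 ≈ -0.3365

-0.3365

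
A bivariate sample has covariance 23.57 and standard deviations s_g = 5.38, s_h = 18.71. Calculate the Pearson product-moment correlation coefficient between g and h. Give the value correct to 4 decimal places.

0.2342

r = Cov(g,h) / (s_g · s_h) = 23.57 / (5.38 × 18.71)
  = 23.57 / 100.6598 ≈ 0.2342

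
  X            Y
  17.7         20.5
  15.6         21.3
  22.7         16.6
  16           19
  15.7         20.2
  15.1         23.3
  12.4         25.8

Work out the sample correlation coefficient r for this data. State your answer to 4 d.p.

n = 7, ΣX = 115.2, ΣY = 146.7, ΣX² = 1956.2, ΣY² = 3127.07, ΣXY = 2364.84
nΣXY − ΣXΣY = 16553.88 − 16899.84 = -345.96
nΣX² − (ΣX)² = 13693.4 − 13271.04 = 422.36; nΣY² − (ΣY)² = 21889.49 − 21520.89 = 368.6
r = -345.96 / √(422.36 × 368.6) = -345.96 / 394.5655 ≈ -0.8768

-0.8768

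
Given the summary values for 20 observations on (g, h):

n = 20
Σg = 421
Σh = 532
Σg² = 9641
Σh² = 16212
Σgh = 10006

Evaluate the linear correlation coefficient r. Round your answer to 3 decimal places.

r = (nΣgh − ΣgΣh) / √[(nΣg² − (Σg)²)(nΣh² − (Σh)²)]
Numerator: 20×10006 − 421×532 = -23852
Denominator: √[(192820 − 177241)(324240 − 283024)] = √[15579 × 41216] = 25339.7724
r = -23852 / 25339.7724 ≈ -0.941

-0.941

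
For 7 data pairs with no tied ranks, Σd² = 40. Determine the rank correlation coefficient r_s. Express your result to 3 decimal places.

ρ = 1 − 6Σd² / [n(n²−1)] = 1 − 6×40 / (7×48)
  = 1 − 240/336 = 1 − 0.7143 ≈ 0.286

0.286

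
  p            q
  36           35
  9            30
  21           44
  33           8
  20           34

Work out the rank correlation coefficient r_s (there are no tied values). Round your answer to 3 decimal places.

0.200

Rank p: 5, 1, 3, 4, 2
Rank q: 4, 2, 5, 1, 3
d = rank(p) − rank(q): 1, -1, -2, 3, -1; Σd² = 16
ρ = 1 − 6Σd² / [n(n²−1)] = 1 − 6×16 / (5×24) = 1 − 96/120 ≈ 0.200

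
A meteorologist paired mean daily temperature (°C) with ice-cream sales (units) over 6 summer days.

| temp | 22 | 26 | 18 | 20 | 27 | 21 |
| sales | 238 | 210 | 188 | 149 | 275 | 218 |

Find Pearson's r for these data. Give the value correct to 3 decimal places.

n = 6, Σx = 134, Σy = 1278, Σx² = 3054, Σy² = 281438, Σxy = 29063
nΣxy − ΣxΣy = 174378 − 171252 = 3126
nΣx² − (Σx)² = 18324 − 17956 = 368; nΣy² − (Σy)² = 1688628 − 1633284 = 55344
r = 3126 / √(368 × 55344) = 3126 / 4512.9361 ≈ 0.693

0.693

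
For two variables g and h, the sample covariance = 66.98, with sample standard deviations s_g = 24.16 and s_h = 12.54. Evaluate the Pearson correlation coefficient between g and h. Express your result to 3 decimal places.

0.221

r = Cov(g,h) / (s_g · s_h) = 66.98 / (24.16 × 12.54)
  = 66.98 / 302.9664 ≈ 0.221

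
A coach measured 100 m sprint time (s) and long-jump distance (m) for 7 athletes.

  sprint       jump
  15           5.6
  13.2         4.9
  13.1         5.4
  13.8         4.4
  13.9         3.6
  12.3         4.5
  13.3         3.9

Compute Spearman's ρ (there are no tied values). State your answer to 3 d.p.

Rank sprint: 7, 3, 2, 5, 6, 1, 4
Rank jump: 7, 5, 6, 3, 1, 4, 2
d = rank(sprint) − rank(jump): 0, -2, -4, 2, 5, -3, 2; Σd² = 62
ρ = 1 − 6Σd² / [n(n²−1)] = 1 − 6×62 / (7×48) = 1 − 372/336 ≈ -0.107

-0.107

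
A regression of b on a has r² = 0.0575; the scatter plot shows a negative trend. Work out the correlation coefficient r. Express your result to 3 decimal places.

-0.240

|r| = √0.0575 = 0.240
The association is negative, so r = −0.240.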